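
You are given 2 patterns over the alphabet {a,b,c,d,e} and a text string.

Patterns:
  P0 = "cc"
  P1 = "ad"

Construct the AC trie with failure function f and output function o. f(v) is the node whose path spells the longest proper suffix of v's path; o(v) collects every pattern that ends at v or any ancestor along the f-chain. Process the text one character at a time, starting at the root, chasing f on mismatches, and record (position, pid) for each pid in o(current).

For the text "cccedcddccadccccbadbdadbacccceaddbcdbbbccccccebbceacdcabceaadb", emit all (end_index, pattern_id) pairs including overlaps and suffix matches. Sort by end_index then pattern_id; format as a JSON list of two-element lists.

Build automaton:
Trie nodes:
  0='ε' goto a→3 c→1
  1='c' goto c→2
  2='cc' goto ·  ←P0
  3='a' goto d→4
  4='ad' goto ·  ←P1

BFS fail/out derivation:
  fail(1) 'c': from fail(0)=0 chase 'c': 0 ⇒ 0;  out=∅∪out(0)=∅
  fail(3) 'a': from fail(0)=0 chase 'a': 0 ⇒ 0;  out=∅∪out(0)=∅
  fail(2) 'cc': from fail(1)=0 chase 'c': 0 ⇒ 1;  out={0}∪out(1)={0}
  fail(4) 'ad': from fail(3)=0 chase 'd': 0 ⇒ 0;  out={1}∪out(0)={1}

Scan:
[0] read 'c'  n0⇒n1
[1] read 'c'  n1⇒n2  ** P0@[0:1]
[2] read 'c'  n2⇒n2 (via fail)  ** P0@[1:2]
[3] read 'e'  n2⇒n0 (via fail)
[4] read 'd'  n0⇒n0
[5] read 'c'  n0⇒n1
[6] read 'd'  n1⇒n0 (via fail)
[7] read 'd'  n0⇒n0
[8] read 'c'  n0⇒n1
[9] read 'c'  n1⇒n2  ** P0@[8:9]
[10] read 'a'  n2⇒n3 (via fail)
[11] read 'd'  n3⇒n4  ** P1@[10:11]
[12] read 'c'  n4⇒n1 (via fail)
[13] read 'c'  n1⇒n2  ** P0@[12:13]
[14] read 'c'  n2⇒n2 (via fail)  ** P0@[13:14]
[15] read 'c'  n2⇒n2 (via fail)  ** P0@[14:15]
[16] read 'b'  n2⇒n0 (via fail)
[17] read 'a'  n0⇒n3
[18] read 'd'  n3⇒n4  ** P1@[17:18]
[19] read 'b'  n4⇒n0 (via fail)
[20] read 'd'  n0⇒n0
[21] read 'a'  n0⇒n3
[22] read 'd'  n3⇒n4  ** P1@[21:22]
[23] read 'b'  n4⇒n0 (via fail)
[24] read 'a'  n0⇒n3
[25] read 'c'  n3⇒n1 (via fail)
[26] read 'c'  n1⇒n2  ** P0@[25:26]
[27] read 'c'  n2⇒n2 (via fail)  ** P0@[26:27]
[28] read 'c'  n2⇒n2 (via fail)  ** P0@[27:28]
[29] read 'e'  n2⇒n0 (via fail)
[30] read 'a'  n0⇒n3
[31] read 'd'  n3⇒n4  ** P1@[30:31]
[32] read 'd'  n4⇒n0 (via fail)
[33] read 'b'  n0⇒n0
[34] read 'c'  n0⇒n1
[35] read 'd'  n1⇒n0 (via fail)
[36] read 'b'  n0⇒n0
[37] read 'b'  n0⇒n0
[38] read 'b'  n0⇒n0
[39] read 'c'  n0⇒n1
[40] read 'c'  n1⇒n2  ** P0@[39:40]
[41] read 'c'  n2⇒n2 (via fail)  ** P0@[40:41]
[42] read 'c'  n2⇒n2 (via fail)  ** P0@[41:42]
[43] read 'c'  n2⇒n2 (via fail)  ** P0@[42:43]
[44] read 'c'  n2⇒n2 (via fail)  ** P0@[43:44]
[45] read 'e'  n2⇒n0 (via fail)
[46] read 'b'  n0⇒n0
[47] read 'b'  n0⇒n0
[48] read 'c'  n0⇒n1
[49] read 'e'  n1⇒n0 (via fail)
[50] read 'a'  n0⇒n3
[51] read 'c'  n3⇒n1 (via fail)
[52] read 'd'  n1⇒n0 (via fail)
[53] read 'c'  n0⇒n1
[54] read 'a'  n1⇒n3 (via fail)
[55] read 'b'  n3⇒n0 (via fail)
[56] read 'c'  n0⇒n1
[57] read 'e'  n1⇒n0 (via fail)
[58] read 'a'  n0⇒n3
[59] read 'a'  n3⇒n3 (via fail)
[60] read 'd'  n3⇒n4  ** P1@[59:60]
[61] read 'b'  n4⇒n0 (via fail)

Result: [[1,0],[2,0],[9,0],[11,1],[13,0],[14,0],[15,0],[18,1],[22,1],[26,0],[27,0],[28,0],[31,1],[40,0],[41,0],[42,0],[43,0],[44,0],[60,1]]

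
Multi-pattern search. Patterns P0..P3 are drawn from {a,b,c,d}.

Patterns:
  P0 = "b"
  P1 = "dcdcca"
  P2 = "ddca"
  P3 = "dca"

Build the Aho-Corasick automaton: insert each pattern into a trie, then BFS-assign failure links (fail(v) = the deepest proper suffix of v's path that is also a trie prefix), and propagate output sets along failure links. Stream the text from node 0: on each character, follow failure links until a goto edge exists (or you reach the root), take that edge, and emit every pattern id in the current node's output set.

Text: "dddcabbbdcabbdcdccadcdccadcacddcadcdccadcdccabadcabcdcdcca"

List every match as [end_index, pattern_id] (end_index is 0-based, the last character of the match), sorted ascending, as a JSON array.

Construct AC machine:
Trie (insert patterns):
  0='ε' goto b→1 d→2
  1='b' goto ·  [P0 ends]
  2='d' goto c→3 d→8
  3='dc' goto a→11 d→4
  4='dcd' goto c→5
  5='dcdc' goto c→6
  6='dcdcc' goto a→7
  7='dcdcca' goto ·  [P1 ends]
  8='dd' goto c→9
  9='ddc' goto a→10
  10='ddca' goto ·  [P2 ends]
  11='dca' goto ·  [P3 ends]

Failure links (BFS by depth):
  fail(1) 'b': from fail(0)=0 chase 'b': 0 ⇒ 0;  out={0}∪out(0)={0}
  fail(2) 'd': from fail(0)=0 chase 'd': 0 ⇒ 0;  out=∅∪out(0)=∅
  fail(3) 'dc': from fail(2)=0 chase 'c': 0 ⇒ 0;  out=∅∪out(0)=∅
  fail(8) 'dd': from fail(2)=0 chase 'd': 0 ⇒ 2;  out=∅∪out(2)=∅
  fail(4) 'dcd': from fail(3)=0 chase 'd': 0 ⇒ 2;  out=∅∪out(2)=∅
  fail(9) 'ddc': from fail(8)=2 chase 'c': 2 ⇒ 3;  out=∅∪out(3)=∅
  fail(11) 'dca': from fail(3)=0 chase 'a': 0 ⇒ 0;  out={3}∪out(0)={3}
  fail(5) 'dcdc': from fail(4)=2 chase 'c': 2 ⇒ 3;  out=∅∪out(3)=∅
  fail(10) 'ddca': from fail(9)=3 chase 'a': 3 ⇒ 11;  out={2}∪out(11)={2,3}
  fail(6) 'dcdcc': from fail(5)=3 chase 'c': 3→0 ⇒ 0;  out=∅∪out(0)=∅
  fail(7) 'dcdcca': from fail(6)=0 chase 'a': 0 ⇒ 0;  out={1}∪out(0)={1}

Run:
i=0 'd': node 0→2
i=1 'd': node 2→8
i=2 'd': node 8→8 ·f
i=3 'c': node 8→9
i=4 'a': node 9→10  emit P2@[1:4],P3@[2:4]
i=5 'b': node 10→1 ·f  emit P0@[5:5]
i=6 'b': node 1→1 ·f  emit P0@[6:6]
i=7 'b': node 1→1 ·f  emit P0@[7:7]
i=8 'd': node 1→2 ·f
i=9 'c': node 2→3
i=10 'a': node 3→11  emit P3@[8:10]
i=11 'b': node 11→1 ·f  emit P0@[11:11]
i=12 'b': node 1→1 ·f  emit P0@[12:12]
i=13 'd': node 1→2 ·f
i=14 'c': node 2→3
i=15 'd': node 3→4
i=16 'c': node 4→5
i=17 'c': node 5→6
i=18 'a': node 6→7  emit P1@[13:18]
i=19 'd': node 7→2 ·f
i=20 'c': node 2→3
i=21 'd': node 3→4
i=22 'c': node 4→5
i=23 'c': node 5→6
i=24 'a': node 6→7  emit P1@[19:24]
i=25 'd': node 7→2 ·f
i=26 'c': node 2→3
i=27 'a': node 3→11  emit P3@[25:27]
i=28 'c': node 11→0 ·f
i=29 'd': node 0→2
i=30 'd': node 2→8
i=31 'c': node 8→9
i=32 'a': node 9→10  emit P2@[29:32],P3@[30:32]
i=33 'd': node 10→2 ·f
i=34 'c': node 2→3
i=35 'd': node 3→4
i=36 'c': node 4→5
i=37 'c': node 5→6
i=38 'a': node 6→7  emit P1@[33:38]
i=39 'd': node 7→2 ·f
i=40 'c': node 2→3
i=41 'd': node 3→4
i=42 'c': node 4→5
i=43 'c': node 5→6
i=44 'a': node 6→7  emit P1@[39:44]
i=45 'b': node 7→1 ·f  emit P0@[45:45]
i=46 'a': node 1→0 ·f
i=47 'd': node 0→2
i=48 'c': node 2→3
i=49 'a': node 3→11  emit P3@[47:49]
i=50 'b': node 11→1 ·f  emit P0@[50:50]
i=51 'c': node 1→0 ·f
i=52 'd': node 0→2
i=53 'c': node 2→3
i=54 'd': node 3→4
i=55 'c': node 4→5
i=56 'c': node 5→6
i=57 'a': node 6→7  emit P1@[52:57]

All matches (sorted): [[4,2],[4,3],[5,0],[6,0],[7,0],[10,3],[11,0],[12,0],[18,1],[24,1],[27,3],[32,2],[32,3],[38,1],[44,1],[45,0],[49,3],[50,0],[57,1]]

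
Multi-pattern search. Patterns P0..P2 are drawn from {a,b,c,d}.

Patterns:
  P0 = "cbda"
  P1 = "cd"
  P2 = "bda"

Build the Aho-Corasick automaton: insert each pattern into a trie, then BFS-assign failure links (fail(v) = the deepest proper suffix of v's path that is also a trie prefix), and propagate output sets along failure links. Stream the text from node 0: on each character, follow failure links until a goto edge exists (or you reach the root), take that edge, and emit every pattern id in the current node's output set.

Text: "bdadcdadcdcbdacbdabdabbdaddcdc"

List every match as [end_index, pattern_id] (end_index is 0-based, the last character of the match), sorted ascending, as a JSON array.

Construct AC machine:
Trie (insert patterns):
  n0 'ε': b→6 c→1
  n1 'c': b→2 d→5
  n2 'cb': d→3
  n3 'cbd': a→4
  n4 'cbda': ·  ←P0
  n5 'cd': ·  ←P1
  n6 'b': d→7
  n7 'bd': a→8
  n8 'bda': ·  ←P2

Failure links (BFS by depth):
  fail(1) 'c': from fail(0)=0 chase 'c': 0 ⇒ 0;  out=∅∪out(0)=∅
  fail(6) 'b': from fail(0)=0 chase 'b': 0 ⇒ 0;  out=∅∪out(0)=∅
  fail(2) 'cb': from fail(1)=0 chase 'b': 0 ⇒ 6;  out=∅∪out(6)=∅
  fail(5) 'cd': from fail(1)=0 chase 'd': 0 ⇒ 0;  out={1}∪out(0)={1}
  fail(7) 'bd': from fail(6)=0 chase 'd': 0 ⇒ 0;  out=∅∪out(0)=∅
  fail(3) 'cbd': from fail(2)=6 chase 'd': 6 ⇒ 7;  out=∅∪out(7)=∅
  fail(8) 'bda': from fail(7)=0 chase 'a': 0 ⇒ 0;  out={2}∪out(0)={2}
  fail(4) 'cbda': from fail(3)=7 chase 'a': 7 ⇒ 8;  out={0}∪out(8)={0,2}

Text stream:
pos 0 'b': at 6
pos 1 'd': at 7
pos 2 'a': at 8  → match P2@[0:2]
pos 3 'd': at 0 ·f
pos 4 'c': at 1
pos 5 'd': at 5  → match P1@[4:5]
pos 6 'a': at 0 ·f
pos 7 'd': at 0
pos 8 'c': at 1
pos 9 'd': at 5  → match P1@[8:9]
pos 10 'c': at 1 ·f
pos 11 'b': at 2
pos 12 'd': at 3
pos 13 'a': at 4  → match P0@[10:13],P2@[11:13]
pos 14 'c': at 1 ·f
pos 15 'b': at 2
pos 16 'd': at 3
pos 17 'a': at 4  → match P0@[14:17],P2@[15:17]
pos 18 'b': at 6 ·f
pos 19 'd': at 7
pos 20 'a': at 8  → match P2@[18:20]
pos 21 'b': at 6 ·f
pos 22 'b': at 6 ·f
pos 23 'd': at 7
pos 24 'a': at 8  → match P2@[22:24]
pos 25 'd': at 0 ·f
pos 26 'd': at 0
pos 27 'c': at 1
pos 28 'd': at 5  → match P1@[27:28]
pos 29 'c': at 1 ·f

Matches: [[2,2],[5,1],[9,1],[13,0],[13,2],[17,0],[17,2],[20,2],[24,2],[28,1]]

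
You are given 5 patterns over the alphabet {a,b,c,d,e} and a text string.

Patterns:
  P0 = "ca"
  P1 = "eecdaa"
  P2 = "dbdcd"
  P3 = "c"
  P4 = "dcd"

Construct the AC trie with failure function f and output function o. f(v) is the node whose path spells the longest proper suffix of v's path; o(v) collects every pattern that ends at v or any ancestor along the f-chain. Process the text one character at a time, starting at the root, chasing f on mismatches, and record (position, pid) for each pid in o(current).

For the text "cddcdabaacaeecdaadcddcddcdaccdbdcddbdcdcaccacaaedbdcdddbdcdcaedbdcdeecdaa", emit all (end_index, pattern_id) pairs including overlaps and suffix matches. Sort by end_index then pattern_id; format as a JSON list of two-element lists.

Build:
Trie (insert patterns):
  0='ε' goto c→1 d→9 e→3
  1='c' goto a→2  [P3 ends]
  2='ca' goto ·  [P0 ends]
  3='e' goto e→4
  4='ee' goto c→5
  5='eec' goto d→6
  6='eecd' goto a→7
  7='eecda' goto a→8
  8='eecdaa' goto ·  [P1 ends]
  9='d' goto b→10 c→14
  10='db' goto d→11
  11='dbd' goto c→12
  12='dbdc' goto d→13
  13='dbdcd' goto ·  [P2 ends]
  14='dc' goto d→15
  15='dcd' goto ·  [P4 ends]

BFS fail/out derivation:
  n1('c'): parent n0 fail=0; on 'c' 0 → fail=0;  out {3}∪∅={3}
  n3('e'): parent n0 fail=0; on 'e' 0 → fail=0;  out ∅∪∅=∅
  n9('d'): parent n0 fail=0; on 'd' 0 → fail=0;  out ∅∪∅=∅
  n2('ca'): parent n1 fail=0; on 'a' 0 → fail=0;  out {0}∪∅={0}
  n4('ee'): parent n3 fail=0; on 'e' 0 → fail=3;  out ∅∪∅=∅
  n10('db'): parent n9 fail=0; on 'b' 0 → fail=0;  out ∅∪∅=∅
  n14('dc'): parent n9 fail=0; on 'c' 0 → fail=1;  out ∅∪{3}={3}
  n5('eec'): parent n4 fail=3; on 'c' 3→0 → fail=1;  out ∅∪{3}={3}
  n11('dbd'): parent n10 fail=0; on 'd' 0 → fail=9;  out ∅∪∅=∅
  n15('dcd'): parent n14 fail=1; on 'd' 1→0 → fail=9;  out {4}∪∅={4}
  n6('eecd'): parent n5 fail=1; on 'd' 1→0 → fail=9;  out ∅∪∅=∅
  n12('dbdc'): parent n11 fail=9; on 'c' 9 → fail=14;  out ∅∪{3}={3}
  n7('eecda'): parent n6 fail=9; on 'a' 9→0 → fail=0;  out ∅∪∅=∅
  n13('dbdcd'): parent n12 fail=14; on 'd' 14 → fail=15;  out {2}∪{4}={2,4}
  n8('eecdaa'): parent n7 fail=0; on 'a' 0 → fail=0;  out {1}∪∅={1}

Run:
[0] read 'c'  n0⇒n1  ** P3@[0:0]
[1] read 'd'  n1⇒n9 ·f
[2] read 'd'  n9⇒n9 ·f
[3] read 'c'  n9⇒n14  ** P3@[3:3]
[4] read 'd'  n14⇒n15  ** P4@[2:4]
[5] read 'a'  n15⇒n0 ·f
[6] read 'b'  n0⇒n0
[7] read 'a'  n0⇒n0
[8] read 'a'  n0⇒n0
[9] read 'c'  n0⇒n1  ** P3@[9:9]
[10] read 'a'  n1⇒n2  ** P0@[9:10]
[11] read 'e'  n2⇒n3 ·f
[12] read 'e'  n3⇒n4
[13] read 'c'  n4⇒n5  ** P3@[13:13]
[14] read 'd'  n5⇒n6
[15] read 'a'  n6⇒n7
[16] read 'a'  n7⇒n8  ** P1@[11:16]
[17] read 'd'  n8⇒n9 ·f
[18] read 'c'  n9⇒n14  ** P3@[18:18]
[19] read 'd'  n14⇒n15  ** P4@[17:19]
[20] read 'd'  n15⇒n9 ·f
[21] read 'c'  n9⇒n14  ** P3@[21:21]
[22] read 'd'  n14⇒n15  ** P4@[20:22]
[23] read 'd'  n15⇒n9 ·f
[24] read 'c'  n9⇒n14  ** P3@[24:24]
[25] read 'd'  n14⇒n15  ** P4@[23:25]
[26] read 'a'  n15⇒n0 ·f
[27] read 'c'  n0⇒n1  ** P3@[27:27]
[28] read 'c'  n1⇒n1 ·f  ** P3@[28:28]
[29] read 'd'  n1⇒n9 ·f
[30] read 'b'  n9⇒n10
[31] read 'd'  n10⇒n11
[32] read 'c'  n11⇒n12  ** P3@[32:32]
[33] read 'd'  n12⇒n13  ** P2@[29:33],P4@[31:33]
[34] read 'd'  n13⇒n9 ·f
[35] read 'b'  n9⇒n10
[36] read 'd'  n10⇒n11
[37] read 'c'  n11⇒n12  ** P3@[37:37]
[38] read 'd'  n12⇒n13  ** P2@[34:38],P4@[36:38]
[39] read 'c'  n13⇒n14 ·f  ** P3@[39:39]
[40] read 'a'  n14⇒n2 ·f  ** P0@[39:40]
[41] read 'c'  n2⇒n1 ·f  ** P3@[41:41]
[42] read 'c'  n1⇒n1 ·f  ** P3@[42:42]
[43] read 'a'  n1⇒n2  ** P0@[42:43]
[44] read 'c'  n2⇒n1 ·f  ** P3@[44:44]
[45] read 'a'  n1⇒n2  ** P0@[44:45]
[46] read 'a'  n2⇒n0 ·f
[47] read 'e'  n0⇒n3
[48] read 'd'  n3⇒n9 ·f
[49] read 'b'  n9⇒n10
[50] read 'd'  n10⇒n11
[51] read 'c'  n11⇒n12  ** P3@[51:51]
[52] read 'd'  n12⇒n13  ** P2@[48:52],P4@[50:52]
[53] read 'd'  n13⇒n9 ·f
[54] read 'd'  n9⇒n9 ·f
[55] read 'b'  n9⇒n10
[56] read 'd'  n10⇒n11
[57] read 'c'  n11⇒n12  ** P3@[57:57]
[58] read 'd'  n12⇒n13  ** P2@[54:58],P4@[56:58]
[59] read 'c'  n13⇒n14 ·f  ** P3@[59:59]
[60] read 'a'  n14⇒n2 ·f  ** P0@[59:60]
[61] read 'e'  n2⇒n3 ·f
[62] read 'd'  n3⇒n9 ·f
[63] read 'b'  n9⇒n10
[64] read 'd'  n10⇒n11
[65] read 'c'  n11⇒n12  ** P3@[65:65]
[66] read 'd'  n12⇒n13  ** P2@[62:66],P4@[64:66]
[67] read 'e'  n13⇒n3 ·f
[68] read 'e'  n3⇒n4
[69] read 'c'  n4⇒n5  ** P3@[69:69]
[70] read 'd'  n5⇒n6
[71] read 'a'  n6⇒n7
[72] read 'a'  n7⇒n8  ** P1@[67:72]

Matches: [[0,3],[3,3],[4,4],[9,3],[10,0],[13,3],[16,1],[18,3],[19,4],[21,3],[22,4],[24,3],[25,4],[27,3],[28,3],[32,3],[33,2],[33,4],[37,3],[38,2],[38,4],[39,3],[40,0],[41,3],[42,3],[43,0],[44,3],[45,0],[51,3],[52,2],[52,4],[57,3],[58,2],[58,4],[59,3],[60,0],[65,3],[66,2],[66,4],[69,3],[72,1]]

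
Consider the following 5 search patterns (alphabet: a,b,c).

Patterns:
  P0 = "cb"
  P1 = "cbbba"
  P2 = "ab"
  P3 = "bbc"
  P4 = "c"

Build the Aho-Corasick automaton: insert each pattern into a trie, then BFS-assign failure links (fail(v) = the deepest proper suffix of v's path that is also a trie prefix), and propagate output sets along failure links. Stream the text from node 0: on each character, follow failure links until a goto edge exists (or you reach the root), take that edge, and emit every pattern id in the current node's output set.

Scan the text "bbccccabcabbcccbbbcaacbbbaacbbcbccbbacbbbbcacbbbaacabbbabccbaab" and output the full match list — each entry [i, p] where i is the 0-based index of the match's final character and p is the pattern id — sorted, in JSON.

Construct AC machine:
Trie (insert patterns):
  0='ε' goto a→6 b→8 c→1
  1='c' goto b→2  ←P4
  2='cb' goto b→3  ←P0
  3='cbb' goto b→4
  4='cbbb' goto a→5
  5='cbbba' goto ·  ←P1
  6='a' goto b→7
  7='ab' goto ·  ←P2
  8='b' goto b→9
  9='bb' goto c→10
  10='bbc' goto ·  ←P3

BFS fail/out derivation:
  fail(1) 'c': from fail(0)=0 chase 'c': 0 ⇒ 0;  out={4}∪out(0)={4}
  fail(6) 'a': from fail(0)=0 chase 'a': 0 ⇒ 0;  out=∅∪out(0)=∅
  fail(8) 'b': from fail(0)=0 chase 'b': 0 ⇒ 0;  out=∅∪out(0)=∅
  fail(2) 'cb': from fail(1)=0 chase 'b': 0 ⇒ 8;  out={0}∪out(8)={0}
  fail(7) 'ab': from fail(6)=0 chase 'b': 0 ⇒ 8;  out={2}∪out(8)={2}
  fail(9) 'bb': from fail(8)=0 chase 'b': 0 ⇒ 8;  out=∅∪out(8)=∅
  fail(3) 'cbb': from fail(2)=8 chase 'b': 8 ⇒ 9;  out=∅∪out(9)=∅
  fail(10) 'bbc': from fail(9)=8 chase 'c': 8→0 ⇒ 1;  out={3}∪out(1)={3,4}
  fail(4) 'cbbb': from fail(3)=9 chase 'b': 9→8 ⇒ 9;  out=∅∪out(9)=∅
  fail(5) 'cbbba': from fail(4)=9 chase 'a': 9→8→0 ⇒ 6;  out={1}∪out(6)={1}

Scan:
pos 0 'b': at 8
pos 1 'b': at 9
pos 2 'c': at 10  emit P3@[0:2],P4@[2:2]
pos 3 'c': at 1 (via fail)  emit P4@[3:3]
pos 4 'c': at 1 (via fail)  emit P4@[4:4]
pos 5 'c': at 1 (via fail)  emit P4@[5:5]
pos 6 'a': at 6 (via fail)
pos 7 'b': at 7  emit P2@[6:7]
pos 8 'c': at 1 (via fail)  emit P4@[8:8]
pos 9 'a': at 6 (via fail)
pos 10 'b': at 7  emit P2@[9:10]
pos 11 'b': at 9 (via fail)
pos 12 'c': at 10  emit P3@[10:12],P4@[12:12]
pos 13 'c': at 1 (via fail)  emit P4@[13:13]
pos 14 'c': at 1 (via fail)  emit P4@[14:14]
pos 15 'b': at 2  emit P0@[14:15]
pos 16 'b': at 3
pos 17 'b': at 4
pos 18 'c': at 10 (via fail)  emit P3@[16:18],P4@[18:18]
pos 19 'a': at 6 (via fail)
pos 20 'a': at 6 (via fail)
pos 21 'c': at 1 (via fail)  emit P4@[21:21]
pos 22 'b': at 2  emit P0@[21:22]
pos 23 'b': at 3
pos 24 'b': at 4
pos 25 'a': at 5  emit P1@[21:25]
pos 26 'a': at 6 (via fail)
pos 27 'c': at 1 (via fail)  emit P4@[27:27]
pos 28 'b': at 2  emit P0@[27:28]
pos 29 'b': at 3
pos 30 'c': at 10 (via fail)  emit P3@[28:30],P4@[30:30]
pos 31 'b': at 2 (via fail)  emit P0@[30:31]
pos 32 'c': at 1 (via fail)  emit P4@[32:32]
pos 33 'c': at 1 (via fail)  emit P4@[33:33]
pos 34 'b': at 2  emit P0@[33:34]
pos 35 'b': at 3
pos 36 'a': at 6 (via fail)
pos 37 'c': at 1 (via fail)  emit P4@[37:37]
pos 38 'b': at 2  emit P0@[37:38]
pos 39 'b': at 3
pos 40 'b': at 4
pos 41 'b': at 9 (via fail)
pos 42 'c': at 10  emit P3@[40:42],P4@[42:42]
pos 43 'a': at 6 (via fail)
pos 44 'c': at 1 (via fail)  emit P4@[44:44]
pos 45 'b': at 2  emit P0@[44:45]
pos 46 'b': at 3
pos 47 'b': at 4
pos 48 'a': at 5  emit P1@[44:48]
pos 49 'a': at 6 (via fail)
pos 50 'c': at 1 (via fail)  emit P4@[50:50]
pos 51 'a': at 6 (via fail)
pos 52 'b': at 7  emit P2@[51:52]
pos 53 'b': at 9 (via fail)
pos 54 'b': at 9 (via fail)
pos 55 'a': at 6 (via fail)
pos 56 'b': at 7  emit P2@[55:56]
pos 57 'c': at 1 (via fail)  emit P4@[57:57]
pos 58 'c': at 1 (via fail)  emit P4@[58:58]
pos 59 'b': at 2  emit P0@[58:59]
pos 60 'a': at 6 (via fail)
pos 61 'a': at 6 (via fail)
pos 62 'b': at 7  emit P2@[61:62]

Matches: [[2,3],[2,4],[3,4],[4,4],[5,4],[7,2],[8,4],[10,2],[12,3],[12,4],[13,4],[14,4],[15,0],[18,3],[18,4],[21,4],[22,0],[25,1],[27,4],[28,0],[30,3],[30,4],[31,0],[32,4],[33,4],[34,0],[37,4],[38,0],[42,3],[42,4],[44,4],[45,0],[48,1],[50,4],[52,2],[56,2],[57,4],[58,4],[59,0],[62,2]]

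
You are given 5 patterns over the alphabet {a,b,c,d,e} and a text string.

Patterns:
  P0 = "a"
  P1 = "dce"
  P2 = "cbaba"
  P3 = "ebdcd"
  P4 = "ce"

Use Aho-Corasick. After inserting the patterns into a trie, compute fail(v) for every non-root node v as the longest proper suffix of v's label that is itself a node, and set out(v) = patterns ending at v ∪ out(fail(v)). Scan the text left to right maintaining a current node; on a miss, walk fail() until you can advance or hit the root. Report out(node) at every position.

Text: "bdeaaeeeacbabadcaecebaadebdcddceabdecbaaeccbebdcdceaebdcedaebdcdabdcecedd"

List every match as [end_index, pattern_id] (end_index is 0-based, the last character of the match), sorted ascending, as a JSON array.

Build:
Trie (insert patterns):
  0='ε' goto a→1 c→5 d→2 e→10
  1='a' goto ·  [P0 ends]
  2='d' goto c→3
  3='dc' goto e→4
  4='dce' goto ·  [P1 ends]
  5='c' goto b→6 e→15
  6='cb' goto a→7
  7='cba' goto b→8
  8='cbab' goto a→9
  9='cbaba' goto ·  [P2 ends]
  10='e' goto b→11
  11='eb' goto d→12
  12='ebd' goto c→13
  13='ebdc' goto d→14
  14='ebdcd' goto ·  [P3 ends]
  15='ce' goto ·  [P4 ends]

BFS fail/out derivation:
  n1('a'): parent n0 fail=0; on 'a' 0 → fail=0;  out {0}∪∅={0}
  n2('d'): parent n0 fail=0; on 'd' 0 → fail=0;  out ∅∪∅=∅
  n5('c'): parent n0 fail=0; on 'c' 0 → fail=0;  out ∅∪∅=∅
  n10('e'): parent n0 fail=0; on 'e' 0 → fail=0;  out ∅∪∅=∅
  n3('dc'): parent n2 fail=0; on 'c' 0 → fail=5;  out ∅∪∅=∅
  n6('cb'): parent n5 fail=0; on 'b' 0 → fail=0;  out ∅∪∅=∅
  n11('eb'): parent n10 fail=0; on 'b' 0 → fail=0;  out ∅∪∅=∅
  n15('ce'): parent n5 fail=0; on 'e' 0 → fail=10;  out {4}∪∅={4}
  n4('dce'): parent n3 fail=5; on 'e' 5 → fail=15;  out {1}∪{4}={1,4}
  n7('cba'): parent n6 fail=0; on 'a' 0 → fail=1;  out ∅∪{0}={0}
  n12('ebd'): parent n11 fail=0; on 'd' 0 → fail=2;  out ∅∪∅=∅
  n8('cbab'): parent n7 fail=1; on 'b' 1→0 → fail=0;  out ∅∪∅=∅
  n13('ebdc'): parent n12 fail=2; on 'c' 2 → fail=3;  out ∅∪∅=∅
  n9('cbaba'): parent n8 fail=0; on 'a' 0 → fail=1;  out {2}∪{0}={0,2}
  n14('ebdcd'): parent n13 fail=3; on 'd' 3→5→0 → fail=2;  out {3}∪∅={3}

Run:
i=0 'b': node 0→0
i=1 'd': node 0→2
i=2 'e': node 2→10 (via fail)
i=3 'a': node 10→1 (via fail)  → match P0@[3:3]
i=4 'a': node 1→1 (via fail)  → match P0@[4:4]
i=5 'e': node 1→10 (via fail)
i=6 'e': node 10→10 (via fail)
i=7 'e': node 10→10 (via fail)
i=8 'a': node 10→1 (via fail)  → match P0@[8:8]
i=9 'c': node 1→5 (via fail)
i=10 'b': node 5→6
i=11 'a': node 6→7  → match P0@[11:11]
i=12 'b': node 7→8
i=13 'a': node 8→9  → match P0@[13:13],P2@[9:13]
i=14 'd': node 9→2 (via fail)
i=15 'c': node 2→3
i=16 'a': node 3→1 (via fail)  → match P0@[16:16]
i=17 'e': node 1→10 (via fail)
i=18 'c': node 10→5 (via fail)
i=19 'e': node 5→15  → match P4@[18:19]
i=20 'b': node 15→11 (via fail)
i=21 'a': node 11→1 (via fail)  → match P0@[21:21]
i=22 'a': node 1→1 (via fail)  → match P0@[22:22]
i=23 'd': node 1→2 (via fail)
i=24 'e': node 2→10 (via fail)
i=25 'b': node 10→11
i=26 'd': node 11→12
i=27 'c': node 12→13
i=28 'd': node 13→14  → match P3@[24:28]
i=29 'd': node 14→2 (via fail)
i=30 'c': node 2→3
i=31 'e': node 3→4  → match P1@[29:31],P4@[30:31]
i=32 'a': node 4→1 (via fail)  → match P0@[32:32]
i=33 'b': node 1→0 (via fail)
i=34 'd': node 0→2
i=35 'e': node 2→10 (via fail)
i=36 'c': node 10→5 (via fail)
i=37 'b': node 5→6
i=38 'a': node 6→7  → match P0@[38:38]
i=39 'a': node 7→1 (via fail)  → match P0@[39:39]
i=40 'e': node 1→10 (via fail)
i=41 'c': node 10→5 (via fail)
i=42 'c': node 5→5 (via fail)
i=43 'b': node 5→6
i=44 'e': node 6→10 (via fail)
i=45 'b': node 10→11
i=46 'd': node 11→12
i=47 'c': node 12→13
i=48 'd': node 13→14  → match P3@[44:48]
i=49 'c': node 14→3 (via fail)
i=50 'e': node 3→4  → match P1@[48:50],P4@[49:50]
i=51 'a': node 4→1 (via fail)  → match P0@[51:51]
i=52 'e': node 1→10 (via fail)
i=53 'b': node 10→11
i=54 'd': node 11→12
i=55 'c': node 12→13
i=56 'e': node 13→4 (via fail)  → match P1@[54:56],P4@[55:56]
i=57 'd': node 4→2 (via fail)
i=58 'a': node 2→1 (via fail)  → match P0@[58:58]
i=59 'e': node 1→10 (via fail)
i=60 'b': node 10→11
i=61 'd': node 11→12
i=62 'c': node 12→13
i=63 'd': node 13→14  → match P3@[59:63]
i=64 'a': node 14→1 (via fail)  → match P0@[64:64]
i=65 'b': node 1→0 (via fail)
i=66 'd': node 0→2
i=67 'c': node 2→3
i=68 'e': node 3→4  → match P1@[66:68],P4@[67:68]
i=69 'c': node 4→5 (via fail)
i=70 'e': node 5→15  → match P4@[69:70]
i=71 'd': node 15→2 (via fail)
i=72 'd': node 2→2 (via fail)

Matches: [[3,0],[4,0],[8,0],[11,0],[13,0],[13,2],[16,0],[19,4],[21,0],[22,0],[28,3],[31,1],[31,4],[32,0],[38,0],[39,0],[48,3],[50,1],[50,4],[51,0],[56,1],[56,4],[58,0],[63,3],[64,0],[68,1],[68,4],[70,4]]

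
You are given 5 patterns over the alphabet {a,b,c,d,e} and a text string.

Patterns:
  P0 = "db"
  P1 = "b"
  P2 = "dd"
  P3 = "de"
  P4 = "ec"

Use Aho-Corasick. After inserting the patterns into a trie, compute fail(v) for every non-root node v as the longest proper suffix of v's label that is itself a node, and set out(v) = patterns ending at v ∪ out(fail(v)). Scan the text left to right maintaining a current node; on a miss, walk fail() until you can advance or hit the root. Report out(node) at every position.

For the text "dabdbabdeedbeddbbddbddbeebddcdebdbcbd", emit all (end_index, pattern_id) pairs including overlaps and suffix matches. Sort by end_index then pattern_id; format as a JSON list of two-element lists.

Construct AC machine:
Trie nodes:
  n0 'ε': b→3 d→1 e→6
  n1 'd': b→2 d→4 e→5
  n2 'db': ·  [P0 ends]
  n3 'b': ·  [P1 ends]
  n4 'dd': ·  [P2 ends]
  n5 'de': ·  [P3 ends]
  n6 'e': c→7
  n7 'ec': ·  [P4 ends]

Failure links (BFS by depth):
  n1('d'): parent n0 fail=0; on 'd' 0 → fail=0;  out ∅∪∅=∅
  n3('b'): parent n0 fail=0; on 'b' 0 → fail=0;  out {1}∪∅={1}
  n6('e'): parent n0 fail=0; on 'e' 0 → fail=0;  out ∅∪∅=∅
  n2('db'): parent n1 fail=0; on 'b' 0 → fail=3;  out {0}∪{1}={0,1}
  n4('dd'): parent n1 fail=0; on 'd' 0 → fail=1;  out {2}∪∅={2}
  n5('de'): parent n1 fail=0; on 'e' 0 → fail=6;  out {3}∪∅={3}
  n7('ec'): parent n6 fail=0; on 'c' 0 → fail=0;  out {4}∪∅={4}

Run:
[0] read 'd'  n0⇒n1
[1] read 'a'  n1⇒n0 (via fail)
[2] read 'b'  n0⇒n3  ** P1@[2:2]
[3] read 'd'  n3⇒n1 (via fail)
[4] read 'b'  n1⇒n2  ** P0@[3:4],P1@[4:4]
[5] read 'a'  n2⇒n0 (via fail)
[6] read 'b'  n0⇒n3  ** P1@[6:6]
[7] read 'd'  n3⇒n1 (via fail)
[8] read 'e'  n1⇒n5  ** P3@[7:8]
[9] read 'e'  n5⇒n6 (via fail)
[10] read 'd'  n6⇒n1 (via fail)
[11] read 'b'  n1⇒n2  ** P0@[10:11],P1@[11:11]
[12] read 'e'  n2⇒n6 (via fail)
[13] read 'd'  n6⇒n1 (via fail)
[14] read 'd'  n1⇒n4  ** P2@[13:14]
[15] read 'b'  n4⇒n2 (via fail)  ** P0@[14:15],P1@[15:15]
[16] read 'b'  n2⇒n3 (via fail)  ** P1@[16:16]
[17] read 'd'  n3⇒n1 (via fail)
[18] read 'd'  n1⇒n4  ** P2@[17:18]
[19] read 'b'  n4⇒n2 (via fail)  ** P0@[18:19],P1@[19:19]
[20] read 'd'  n2⇒n1 (via fail)
[21] read 'd'  n1⇒n4  ** P2@[20:21]
[22] read 'b'  n4⇒n2 (via fail)  ** P0@[21:22],P1@[22:22]
[23] read 'e'  n2⇒n6 (via fail)
[24] read 'e'  n6⇒n6 (via fail)
[25] read 'b'  n6⇒n3 (via fail)  ** P1@[25:25]
[26] read 'd'  n3⇒n1 (via fail)
[27] read 'd'  n1⇒n4  ** P2@[26:27]
[28] read 'c'  n4⇒n0 (via fail)
[29] read 'd'  n0⇒n1
[30] read 'e'  n1⇒n5  ** P3@[29:30]
[31] read 'b'  n5⇒n3 (via fail)  ** P1@[31:31]
[32] read 'd'  n3⇒n1 (via fail)
[33] read 'b'  n1⇒n2  ** P0@[32:33],P1@[33:33]
[34] read 'c'  n2⇒n0 (via fail)
[35] read 'b'  n0⇒n3  ** P1@[35:35]
[36] read 'd'  n3⇒n1 (via fail)

All matches (sorted): [[2,1],[4,0],[4,1],[6,1],[8,3],[11,0],[11,1],[14,2],[15,0],[15,1],[16,1],[18,2],[19,0],[19,1],[21,2],[22,0],[22,1],[25,1],[27,2],[30,3],[31,1],[33,0],[33,1],[35,1]]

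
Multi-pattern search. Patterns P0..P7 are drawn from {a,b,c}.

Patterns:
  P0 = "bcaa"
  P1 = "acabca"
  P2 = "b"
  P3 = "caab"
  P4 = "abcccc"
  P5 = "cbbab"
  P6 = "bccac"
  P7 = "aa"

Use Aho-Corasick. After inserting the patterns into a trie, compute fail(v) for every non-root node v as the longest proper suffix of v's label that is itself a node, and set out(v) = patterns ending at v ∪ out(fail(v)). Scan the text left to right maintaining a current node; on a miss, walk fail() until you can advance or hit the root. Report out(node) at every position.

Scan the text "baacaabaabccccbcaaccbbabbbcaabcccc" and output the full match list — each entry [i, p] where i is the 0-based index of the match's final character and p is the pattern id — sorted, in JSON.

Build automaton:
Trie nodes:
  n0 'ε': a→5 b→1 c→11
  n1 'b': c→2  ←P2
  n2 'bc': a→3 c→24
  n3 'bca': a→4
  n4 'bcaa': ·  ←P0
  n5 'a': a→27 b→15 c→6
  n6 'ac': a→7
  n7 'aca': b→8
  n8 'acab': c→9
  n9 'acabc': a→10
  n10 'acabca': ·  ←P1
  n11 'c': a→12 b→20
  n12 'ca': a→13
  n13 'caa': b→14
  n14 'caab': ·  ←P3
  n15 'ab': c→16
  n16 'abc': c→17
  n17 'abcc': c→18
  n18 'abccc': c→19
  n19 'abcccc': ·  ←P4
  n20 'cb': b→21
  n21 'cbb': a→22
  n22 'cbba': b→23
  n23 'cbbab': ·  ←P5
  n24 'bcc': a→25
  n25 'bcca': c→26
  n26 'bccac': ·  ←P6
  n27 'aa': ·  ←P7

BFS fail/out derivation:
  fail(1) 'b': from fail(0)=0 chase 'b': 0 ⇒ 0;  out={2}∪out(0)={2}
  fail(5) 'a': from fail(0)=0 chase 'a': 0 ⇒ 0;  out=∅∪out(0)=∅
  fail(11) 'c': from fail(0)=0 chase 'c': 0 ⇒ 0;  out=∅∪out(0)=∅
  fail(2) 'bc': from fail(1)=0 chase 'c': 0 ⇒ 11;  out=∅∪out(11)=∅
  fail(6) 'ac': from fail(5)=0 chase 'c': 0 ⇒ 11;  out=∅∪out(11)=∅
  fail(12) 'ca': from fail(11)=0 chase 'a': 0 ⇒ 5;  out=∅∪out(5)=∅
  fail(15) 'ab': from fail(5)=0 chase 'b': 0 ⇒ 1;  out=∅∪out(1)={2}
  fail(20) 'cb': from fail(11)=0 chase 'b': 0 ⇒ 1;  out=∅∪out(1)={2}
  fail(27) 'aa': from fail(5)=0 chase 'a': 0 ⇒ 5;  out={7}∪out(5)={7}
  fail(3) 'bca': from fail(2)=11 chase 'a': 11 ⇒ 12;  out=∅∪out(12)=∅
  fail(7) 'aca': from fail(6)=11 chase 'a': 11 ⇒ 12;  out=∅∪out(12)=∅
  fail(13) 'caa': from fail(12)=5 chase 'a': 5 ⇒ 27;  out=∅∪out(27)={7}
  fail(16) 'abc': from fail(15)=1 chase 'c': 1 ⇒ 2;  out=∅∪out(2)=∅
  fail(21) 'cbb': from fail(20)=1 chase 'b': 1→0 ⇒ 1;  out=∅∪out(1)={2}
  fail(24) 'bcc': from fail(2)=11 chase 'c': 11→0 ⇒ 11;  out=∅∪out(11)=∅
  fail(4) 'bcaa': from fail(3)=12 chase 'a': 12 ⇒ 13;  out={0}∪out(13)={0,7}
  fail(8) 'acab': from fail(7)=12 chase 'b': 12→5 ⇒ 15;  out=∅∪out(15)={2}
  fail(14) 'caab': from fail(13)=27 chase 'b': 27→5 ⇒ 15;  out={3}∪out(15)={2,3}
  fail(17) 'abcc': from fail(16)=2 chase 'c': 2 ⇒ 24;  out=∅∪out(24)=∅
  fail(22) 'cbba': from fail(21)=1 chase 'a': 1→0 ⇒ 5;  out=∅∪out(5)=∅
  fail(25) 'bcca': from fail(24)=11 chase 'a': 11 ⇒ 12;  out=∅∪out(12)=∅
  fail(9) 'acabc': from fail(8)=15 chase 'c': 15 ⇒ 16;  out=∅∪out(16)=∅
  fail(18) 'abccc': from fail(17)=24 chase 'c': 24→11→0 ⇒ 11;  out=∅∪out(11)=∅
  fail(23) 'cbbab': from fail(22)=5 chase 'b': 5 ⇒ 15;  out={5}∪out(15)={2,5}
  fail(26) 'bccac': from fail(25)=12 chase 'c': 12→5 ⇒ 6;  out={6}∪out(6)={6}
  fail(10) 'acabca': from fail(9)=16 chase 'a': 16→2 ⇒ 3;  out={1}∪out(3)={1}
  fail(19) 'abcccc': from fail(18)=11 chase 'c': 11→0 ⇒ 11;  out={4}∪out(11)={4}

Run:
i=0 'b': node 0→1  emit P2@[0:0]
i=1 'a': node 1→5 (fail-walked)
i=2 'a': node 5→27  emit P7@[1:2]
i=3 'c': node 27→6 (fail-walked)
i=4 'a': node 6→7
i=5 'a': node 7→13 (fail-walked)  emit P7@[4:5]
i=6 'b': node 13→14  emit P2@[6:6],P3@[3:6]
i=7 'a': node 14→5 (fail-walked)
i=8 'a': node 5→27  emit P7@[7:8]
i=9 'b': node 27→15 (fail-walked)  emit P2@[9:9]
i=10 'c': node 15→16
i=11 'c': node 16→17
i=12 'c': node 17→18
i=13 'c': node 18→19  emit P4@[8:13]
i=14 'b': node 19→20 (fail-walked)  emit P2@[14:14]
i=15 'c': node 20→2 (fail-walked)
i=16 'a': node 2→3
i=17 'a': node 3→4  emit P0@[14:17],P7@[16:17]
i=18 'c': node 4→6 (fail-walked)
i=19 'c': node 6→11 (fail-walked)
i=20 'b': node 11→20  emit P2@[20:20]
i=21 'b': node 20→21  emit P2@[21:21]
i=22 'a': node 21→22
i=23 'b': node 22→23  emit P2@[23:23],P5@[19:23]
i=24 'b': node 23→1 (fail-walked)  emit P2@[24:24]
i=25 'b': node 1→1 (fail-walked)  emit P2@[25:25]
i=26 'c': node 1→2
i=27 'a': node 2→3
i=28 'a': node 3→4  emit P0@[25:28],P7@[27:28]
i=29 'b': node 4→14 (fail-walked)  emit P2@[29:29],P3@[26:29]
i=30 'c': node 14→16 (fail-walked)
i=31 'c': node 16→17
i=32 'c': node 17→18
i=33 'c': node 18→19  emit P4@[28:33]

Matches: [[0,2],[2,7],[5,7],[6,2],[6,3],[8,7],[9,2],[13,4],[14,2],[17,0],[17,7],[20,2],[21,2],[23,2],[23,5],[24,2],[25,2],[28,0],[28,7],[29,2],[29,3],[33,4]]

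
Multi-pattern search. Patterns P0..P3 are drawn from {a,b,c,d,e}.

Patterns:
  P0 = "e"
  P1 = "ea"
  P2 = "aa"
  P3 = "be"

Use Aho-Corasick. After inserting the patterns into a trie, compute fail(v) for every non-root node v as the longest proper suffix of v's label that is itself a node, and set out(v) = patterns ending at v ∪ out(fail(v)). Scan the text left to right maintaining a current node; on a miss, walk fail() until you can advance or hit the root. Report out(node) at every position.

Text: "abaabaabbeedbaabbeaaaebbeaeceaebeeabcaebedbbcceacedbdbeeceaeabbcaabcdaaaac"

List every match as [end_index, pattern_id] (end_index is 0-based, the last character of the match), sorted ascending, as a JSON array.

Build automaton:
Trie (insert patterns):
  0='ε' goto a→3 b→5 e→1
  1='e' goto a→2  ←P0
  2='ea' goto ·  ←P1
  3='a' goto a→4
  4='aa' goto ·  ←P2
  5='b' goto e→6
  6='be' goto ·  ←P3

BFS fail/out derivation:
  fail(1) 'e': from fail(0)=0 chase 'e': 0 ⇒ 0;  out={0}∪out(0)={0}
  fail(3) 'a': from fail(0)=0 chase 'a': 0 ⇒ 0;  out=∅∪out(0)=∅
  fail(5) 'b': from fail(0)=0 chase 'b': 0 ⇒ 0;  out=∅∪out(0)=∅
  fail(2) 'ea': from fail(1)=0 chase 'a': 0 ⇒ 3;  out={1}∪out(3)={1}
  fail(4) 'aa': from fail(3)=0 chase 'a': 0 ⇒ 3;  out={2}∪out(3)={2}
  fail(6) 'be': from fail(5)=0 chase 'e': 0 ⇒ 1;  out={3}∪out(1)={0,3}

Run:
[0] read 'a'  n0⇒n3
[1] read 'b'  n3⇒n5 (via fail)
[2] read 'a'  n5⇒n3 (via fail)
[3] read 'a'  n3⇒n4  ** P2@[2:3]
[4] read 'b'  n4⇒n5 (via fail)
[5] read 'a'  n5⇒n3 (via fail)
[6] read 'a'  n3⇒n4  ** P2@[5:6]
[7] read 'b'  n4⇒n5 (via fail)
[8] read 'b'  n5⇒n5 (via fail)
[9] read 'e'  n5⇒n6  ** P0@[9:9],P3@[8:9]
[10] read 'e'  n6⇒n1 (via fail)  ** P0@[10:10]
[11] read 'd'  n1⇒n0 (via fail)
[12] read 'b'  n0⇒n5
[13] read 'a'  n5⇒n3 (via fail)
[14] read 'a'  n3⇒n4  ** P2@[13:14]
[15] read 'b'  n4⇒n5 (via fail)
[16] read 'b'  n5⇒n5 (via fail)
[17] read 'e'  n5⇒n6  ** P0@[17:17],P3@[16:17]
[18] read 'a'  n6⇒n2 (via fail)  ** P1@[17:18]
[19] read 'a'  n2⇒n4 (via fail)  ** P2@[18:19]
[20] read 'a'  n4⇒n4 (via fail)  ** P2@[19:20]
[21] read 'e'  n4⇒n1 (via fail)  ** P0@[21:21]
[22] read 'b'  n1⇒n5 (via fail)
[23] read 'b'  n5⇒n5 (via fail)
[24] read 'e'  n5⇒n6  ** P0@[24:24],P3@[23:24]
[25] read 'a'  n6⇒n2 (via fail)  ** P1@[24:25]
[26] read 'e'  n2⇒n1 (via fail)  ** P0@[26:26]
[27] read 'c'  n1⇒n0 (via fail)
[28] read 'e'  n0⇒n1  ** P0@[28:28]
[29] read 'a'  n1⇒n2  ** P1@[28:29]
[30] read 'e'  n2⇒n1 (via fail)  ** P0@[30:30]
[31] read 'b'  n1⇒n5 (via fail)
[32] read 'e'  n5⇒n6  ** P0@[32:32],P3@[31:32]
[33] read 'e'  n6⇒n1 (via fail)  ** P0@[33:33]
[34] read 'a'  n1⇒n2  ** P1@[33:34]
[35] read 'b'  n2⇒n5 (via fail)
[36] read 'c'  n5⇒n0 (via fail)
[37] read 'a'  n0⇒n3
[38] read 'e'  n3⇒n1 (via fail)  ** P0@[38:38]
[39] read 'b'  n1⇒n5 (via fail)
[40] read 'e'  n5⇒n6  ** P0@[40:40],P3@[39:40]
[41] read 'd'  n6⇒n0 (via fail)
[42] read 'b'  n0⇒n5
[43] read 'b'  n5⇒n5 (via fail)
[44] read 'c'  n5⇒n0 (via fail)
[45] read 'c'  n0⇒n0
[46] read 'e'  n0⇒n1  ** P0@[46:46]
[47] read 'a'  n1⇒n2  ** P1@[46:47]
[48] read 'c'  n2⇒n0 (via fail)
[49] read 'e'  n0⇒n1  ** P0@[49:49]
[50] read 'd'  n1⇒n0 (via fail)
[51] read 'b'  n0⇒n5
[52] read 'd'  n5⇒n0 (via fail)
[53] read 'b'  n0⇒n5
[54] read 'e'  n5⇒n6  ** P0@[54:54],P3@[53:54]
[55] read 'e'  n6⇒n1 (via fail)  ** P0@[55:55]
[56] read 'c'  n1⇒n0 (via fail)
[57] read 'e'  n0⇒n1  ** P0@[57:57]
[58] read 'a'  n1⇒n2  ** P1@[57:58]
[59] read 'e'  n2⇒n1 (via fail)  ** P0@[59:59]
[60] read 'a'  n1⇒n2  ** P1@[59:60]
[61] read 'b'  n2⇒n5 (via fail)
[62] read 'b'  n5⇒n5 (via fail)
[63] read 'c'  n5⇒n0 (via fail)
[64] read 'a'  n0⇒n3
[65] read 'a'  n3⇒n4  ** P2@[64:65]
[66] read 'b'  n4⇒n5 (via fail)
[67] read 'c'  n5⇒n0 (via fail)
[68] read 'd'  n0⇒n0
[69] read 'a'  n0⇒n3
[70] read 'a'  n3⇒n4  ** P2@[69:70]
[71] read 'a'  n4⇒n4 (via fail)  ** P2@[70:71]
[72] read 'a'  n4⇒n4 (via fail)  ** P2@[71:72]
[73] read 'c'  n4⇒n0 (via fail)

Result: [[3,2],[6,2],[9,0],[9,3],[10,0],[14,2],[17,0],[17,3],[18,1],[19,2],[20,2],[21,0],[24,0],[24,3],[25,1],[26,0],[28,0],[29,1],[30,0],[32,0],[32,3],[33,0],[34,1],[38,0],[40,0],[40,3],[46,0],[47,1],[49,0],[54,0],[54,3],[55,0],[57,0],[58,1],[59,0],[60,1],[65,2],[70,2],[71,2],[72,2]]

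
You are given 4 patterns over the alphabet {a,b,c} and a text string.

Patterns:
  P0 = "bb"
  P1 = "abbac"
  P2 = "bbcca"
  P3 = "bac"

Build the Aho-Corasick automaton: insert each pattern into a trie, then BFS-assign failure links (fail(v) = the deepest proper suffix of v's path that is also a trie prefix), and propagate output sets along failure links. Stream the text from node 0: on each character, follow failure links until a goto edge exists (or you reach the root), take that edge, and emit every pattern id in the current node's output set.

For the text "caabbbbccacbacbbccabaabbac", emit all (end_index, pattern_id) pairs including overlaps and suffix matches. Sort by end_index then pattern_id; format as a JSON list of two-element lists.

Build:
Trie (insert patterns):
  0='ε' goto a→3 b→1
  1='b' goto a→11 b→2
  2='bb' goto c→8  [P0 ends]
  3='a' goto b→4
  4='ab' goto b→5
  5='abb' goto a→6
  6='abba' goto c→7
  7='abbac' goto ·  [P1 ends]
  8='bbc' goto c→9
  9='bbcc' goto a→10
  10='bbcca' goto ·  [P2 ends]
  11='ba' goto c→12
  12='bac' goto ·  [P3 ends]

Failure links (BFS by depth):
  fail(1) 'b': from fail(0)=0 chase 'b': 0 ⇒ 0;  out=∅∪out(0)=∅
  fail(3) 'a': from fail(0)=0 chase 'a': 0 ⇒ 0;  out=∅∪out(0)=∅
  fail(2) 'bb': from fail(1)=0 chase 'b': 0 ⇒ 1;  out={0}∪out(1)={0}
  fail(4) 'ab': from fail(3)=0 chase 'b': 0 ⇒ 1;  out=∅∪out(1)=∅
  fail(11) 'ba': from fail(1)=0 chase 'a': 0 ⇒ 3;  out=∅∪out(3)=∅
  fail(5) 'abb': from fail(4)=1 chase 'b': 1 ⇒ 2;  out=∅∪out(2)={0}
  fail(8) 'bbc': from fail(2)=1 chase 'c': 1→0 ⇒ 0;  out=∅∪out(0)=∅
  fail(12) 'bac': from fail(11)=3 chase 'c': 3→0 ⇒ 0;  out={3}∪out(0)={3}
  fail(6) 'abba': from fail(5)=2 chase 'a': 2→1 ⇒ 11;  out=∅∪out(11)=∅
  fail(9) 'bbcc': from fail(8)=0 chase 'c': 0 ⇒ 0;  out=∅∪out(0)=∅
  fail(7) 'abbac': from fail(6)=11 chase 'c': 11 ⇒ 12;  out={1}∪out(12)={1,3}
  fail(10) 'bbcca': from fail(9)=0 chase 'a': 0 ⇒ 3;  out={2}∪out(3)={2}

Run:
[0] read 'c'  n0⇒n0
[1] read 'a'  n0⇒n3
[2] read 'a'  n3⇒n3 ·f
[3] read 'b'  n3⇒n4
[4] read 'b'  n4⇒n5  → match P0@[3:4]
[5] read 'b'  n5⇒n2 ·f  → match P0@[4:5]
[6] read 'b'  n2⇒n2 ·f  → match P0@[5:6]
[7] read 'c'  n2⇒n8
[8] read 'c'  n8⇒n9
[9] read 'a'  n9⇒n10  → match P2@[5:9]
[10] read 'c'  n10⇒n0 ·f
[11] read 'b'  n0⇒n1
[12] read 'a'  n1⇒n11
[13] read 'c'  n11⇒n12  → match P3@[11:13]
[14] read 'b'  n12⇒n1 ·f
[15] read 'b'  n1⇒n2  → match P0@[14:15]
[16] read 'c'  n2⇒n8
[17] read 'c'  n8⇒n9
[18] read 'a'  n9⇒n10  → match P2@[14:18]
[19] read 'b'  n10⇒n4 ·f
[20] read 'a'  n4⇒n11 ·f
[21] read 'a'  n11⇒n3 ·f
[22] read 'b'  n3⇒n4
[23] read 'b'  n4⇒n5  → match P0@[22:23]
[24] read 'a'  n5⇒n6
[25] read 'c'  n6⇒n7  → match P1@[21:25],P3@[23:25]

All matches (sorted): [[4,0],[5,0],[6,0],[9,2],[13,3],[15,0],[18,2],[23,0],[25,1],[25,3]]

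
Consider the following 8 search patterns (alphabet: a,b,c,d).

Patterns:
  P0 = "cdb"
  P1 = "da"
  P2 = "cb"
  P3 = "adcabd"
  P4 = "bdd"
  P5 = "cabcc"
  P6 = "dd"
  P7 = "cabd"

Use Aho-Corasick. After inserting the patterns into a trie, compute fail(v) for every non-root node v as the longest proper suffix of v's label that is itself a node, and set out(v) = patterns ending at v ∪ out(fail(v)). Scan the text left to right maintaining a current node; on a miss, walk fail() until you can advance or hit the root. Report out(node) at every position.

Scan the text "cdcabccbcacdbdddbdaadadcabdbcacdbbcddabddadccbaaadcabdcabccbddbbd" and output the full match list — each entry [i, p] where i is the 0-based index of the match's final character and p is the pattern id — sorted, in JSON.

Construct AC machine:
Trie nodes:
  n0 'ε': a→7 b→13 c→1 d→4
  n1 'c': a→16 b→6 d→2
  n2 'cd': b→3
  n3 'cdb': ·  [P0 ends]
  n4 'd': a→5 d→20
  n5 'da': ·  [P1 ends]
  n6 'cb': ·  [P2 ends]
  n7 'a': d→8
  n8 'ad': c→9
  n9 'adc': a→10
  n10 'adca': b→11
  n11 'adcab': d→12
  n12 'adcabd': ·  [P3 ends]
  n13 'b': d→14
  n14 'bd': d→15
  n15 'bdd': ·  [P4 ends]
  n16 'ca': b→17
  n17 'cab': c→18 d→21
  n18 'cabc': c→19
  n19 'cabcc': ·  [P5 ends]
  n20 'dd': ·  [P6 ends]
  n21 'cabd': ·  [P7 ends]

BFS fail/out derivation:
  n1('c'): parent n0 fail=0; on 'c' 0 → fail=0;  out ∅∪∅=∅
  n4('d'): parent n0 fail=0; on 'd' 0 → fail=0;  out ∅∪∅=∅
  n7('a'): parent n0 fail=0; on 'a' 0 → fail=0;  out ∅∪∅=∅
  n13('b'): parent n0 fail=0; on 'b' 0 → fail=0;  out ∅∪∅=∅
  n2('cd'): parent n1 fail=0; on 'd' 0 → fail=4;  out ∅∪∅=∅
  n5('da'): parent n4 fail=0; on 'a' 0 → fail=7;  out {1}∪∅={1}
  n6('cb'): parent n1 fail=0; on 'b' 0 → fail=13;  out {2}∪∅={2}
  n8('ad'): parent n7 fail=0; on 'd' 0 → fail=4;  out ∅∪∅=∅
  n14('bd'): parent n13 fail=0; on 'd' 0 → fail=4;  out ∅∪∅=∅
  n16('ca'): parent n1 fail=0; on 'a' 0 → fail=7;  out ∅∪∅=∅
  n20('dd'): parent n4 fail=0; on 'd' 0 → fail=4;  out {6}∪∅={6}
  n3('cdb'): parent n2 fail=4; on 'b' 4→0 → fail=13;  out {0}∪∅={0}
  n9('adc'): parent n8 fail=4; on 'c' 4→0 → fail=1;  out ∅∪∅=∅
  n15('bdd'): parent n14 fail=4; on 'd' 4 → fail=20;  out {4}∪{6}={4,6}
  n17('cab'): parent n16 fail=7; on 'b' 7→0 → fail=13;  out ∅∪∅=∅
  n10('adca'): parent n9 fail=1; on 'a' 1 → fail=16;  out ∅∪∅=∅
  n18('cabc'): parent n17 fail=13; on 'c' 13→0 → fail=1;  out ∅∪∅=∅
  n21('cabd'): parent n17 fail=13; on 'd' 13 → fail=14;  out {7}∪∅={7}
  n11('adcab'): parent n10 fail=16; on 'b' 16 → fail=17;  out ∅∪∅=∅
  n19('cabcc'): parent n18 fail=1; on 'c' 1→0 → fail=1;  out {5}∪∅={5}
  n12('adcabd'): parent n11 fail=17; on 'd' 17 → fail=21;  out {3}∪{7}={3,7}

Run:
[0] read 'c'  n0⇒n1
[1] read 'd'  n1⇒n2
[2] read 'c'  n2⇒n1 ·f
[3] read 'a'  n1⇒n16
[4] read 'b'  n16⇒n17
[5] read 'c'  n17⇒n18
[6] read 'c'  n18⇒n19  ** P5@[2:6]
[7] read 'b'  n19⇒n6 ·f  ** P2@[6:7]
[8] read 'c'  n6⇒n1 ·f
[9] read 'a'  n1⇒n16
[10] read 'c'  n16⇒n1 ·f
[11] read 'd'  n1⇒n2
[12] read 'b'  n2⇒n3  ** P0@[10:12]
[13] read 'd'  n3⇒n14 ·f
[14] read 'd'  n14⇒n15  ** P4@[12:14],P6@[13:14]
[15] read 'd'  n15⇒n20 ·f  ** P6@[14:15]
[16] read 'b'  n20⇒n13 ·f
[17] read 'd'  n13⇒n14
[18] read 'a'  n14⇒n5 ·f  ** P1@[17:18]
[19] read 'a'  n5⇒n7 ·f
[20] read 'd'  n7⇒n8
[21] read 'a'  n8⇒n5 ·f  ** P1@[20:21]
[22] read 'd'  n5⇒n8 ·f
[23] read 'c'  n8⇒n9
[24] read 'a'  n9⇒n10
[25] read 'b'  n10⇒n11
[26] read 'd'  n11⇒n12  ** P3@[21:26],P7@[23:26]
[27] read 'b'  n12⇒n13 ·f
[28] read 'c'  n13⇒n1 ·f
[29] read 'a'  n1⇒n16
[30] read 'c'  n16⇒n1 ·f
[31] read 'd'  n1⇒n2
[32] read 'b'  n2⇒n3  ** P0@[30:32]
[33] read 'b'  n3⇒n13 ·f
[34] read 'c'  n13⇒n1 ·f
[35] read 'd'  n1⇒n2
[36] read 'd'  n2⇒n20 ·f  ** P6@[35:36]
[37] read 'a'  n20⇒n5 ·f  ** P1@[36:37]
[38] read 'b'  n5⇒n13 ·f
[39] read 'd'  n13⇒n14
[40] read 'd'  n14⇒n15  ** P4@[38:40],P6@[39:40]
[41] read 'a'  n15⇒n5 ·f  ** P1@[40:41]
[42] read 'd'  n5⇒n8 ·f
[43] read 'c'  n8⇒n9
[44] read 'c'  n9⇒n1 ·f
[45] read 'b'  n1⇒n6  ** P2@[44:45]
[46] read 'a'  n6⇒n7 ·f
[47] read 'a'  n7⇒n7 ·f
[48] read 'a'  n7⇒n7 ·f
[49] read 'd'  n7⇒n8
[50] read 'c'  n8⇒n9
[51] read 'a'  n9⇒n10
[52] read 'b'  n10⇒n11
[53] read 'd'  n11⇒n12  ** P3@[48:53],P7@[50:53]
[54] read 'c'  n12⇒n1 ·f
[55] read 'a'  n1⇒n16
[56] read 'b'  n16⇒n17
[57] read 'c'  n17⇒n18
[58] read 'c'  n18⇒n19  ** P5@[54:58]
[59] read 'b'  n19⇒n6 ·f  ** P2@[58:59]
[60] read 'd'  n6⇒n14 ·f
[61] read 'd'  n14⇒n15  ** P4@[59:61],P6@[60:61]
[62] read 'b'  n15⇒n13 ·f
[63] read 'b'  n13⇒n13 ·f
[64] read 'd'  n13⇒n14

Matches: [[6,5],[7,2],[12,0],[14,4],[14,6],[15,6],[18,1],[21,1],[26,3],[26,7],[32,0],[36,6],[37,1],[40,4],[40,6],[41,1],[45,2],[53,3],[53,7],[58,5],[59,2],[61,4],[61,6]]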